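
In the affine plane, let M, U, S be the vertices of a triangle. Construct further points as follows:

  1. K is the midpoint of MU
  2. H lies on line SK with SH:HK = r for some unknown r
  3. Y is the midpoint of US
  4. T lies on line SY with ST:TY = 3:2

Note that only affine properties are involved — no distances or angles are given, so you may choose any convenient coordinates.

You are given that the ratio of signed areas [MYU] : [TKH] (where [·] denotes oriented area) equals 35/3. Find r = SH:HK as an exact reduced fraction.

r = 5/2

Assign M = (0, 0), U = (1, 0), S = (0, 1) — the answer is frame-independent, so this choice is without loss of generality.
1. K is the midpoint of MU ⇒ K = (1/2, 0)
2. With SH:HK = r, write λ = r/(r+1) so H = S + λ·(K−S); H is affine-linear in λ
3. Y is the midpoint of US ⇒ Y = (1/2, 1/2)
4. T lies on line SY with ST:TY = 3:2 ⇒ T = (3/10, 7/10)
Every point depending on H is an affine combination of H and λ-independent points, so each such coordinate is linear in λ; the λ² term in each signed area is a multiple of (K−S)×(K−S) = 0, so 2·[MYU] and 2·[TKH] are each linear in λ. Evaluating at λ=0 and λ=1:
  2·[MYU] = -1/2,   2·[TKH] = 3/20·λ − 3/20
So [MYU]:[TKH] = (-1/2) / (3/20·λ − 3/20). Setting this equal to 35/3:
  -1/2 = 35/3·(3/20·λ − 3/20)  ⇒  λ = 5/7
Then r = λ/(1−λ) = (5/7)/(2/7) = 5/2. Check: with r = 5/2, H = (5/14, 2/7) and [MYU]:[TKH] = 35/3 as required.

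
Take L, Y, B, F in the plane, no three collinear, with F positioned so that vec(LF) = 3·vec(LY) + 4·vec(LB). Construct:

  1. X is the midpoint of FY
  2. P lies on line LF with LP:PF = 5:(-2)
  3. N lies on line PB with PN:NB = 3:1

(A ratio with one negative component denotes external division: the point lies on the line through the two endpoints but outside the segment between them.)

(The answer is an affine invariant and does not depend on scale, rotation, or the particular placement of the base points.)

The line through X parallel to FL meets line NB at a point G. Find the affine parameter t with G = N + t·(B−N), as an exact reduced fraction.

t = -17/3

Work in coordinates with L = (0, 0), Y = (1, 0), B = (0, 1), F = (3, 4).
1. X is the midpoint of FY ⇒ X = (2, 2)
2. P lies on line LF with LP:PF = 5:(-2) ⇒ P = (5, 20/3)
3. N lies on line PB with PN:NB = 3:1 ⇒ N = (5/4, 29/12)
through X parallel to FL: direction (-3, -4); meets NB at G = (25/3, 94/9)
G = N + t·(B−N) with t = -17/3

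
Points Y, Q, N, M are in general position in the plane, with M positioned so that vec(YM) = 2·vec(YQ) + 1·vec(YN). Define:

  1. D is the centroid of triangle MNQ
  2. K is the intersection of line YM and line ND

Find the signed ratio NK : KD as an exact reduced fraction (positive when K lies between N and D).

Choose coordinates Y = (0, 0), Q = (1, 0), N = (0, 1), M = (2, 1).
1. D is the centroid of triangle MNQ ⇒ D = (1, 2/3)
2. K is the intersection of line YM and line ND ⇒ K = (6/5, 3/5)
K = N + t·(D−N) with t = 6/5, so NK:KD = t:(1−t) = 6/5:-1/5

NK:KD = -6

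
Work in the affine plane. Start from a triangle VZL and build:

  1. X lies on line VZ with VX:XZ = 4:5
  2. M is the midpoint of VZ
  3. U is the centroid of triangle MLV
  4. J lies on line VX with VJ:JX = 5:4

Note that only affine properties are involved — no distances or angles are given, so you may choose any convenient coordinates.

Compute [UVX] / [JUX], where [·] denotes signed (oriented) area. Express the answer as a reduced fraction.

Assign V = (0, 0), Z = (1, 0), L = (0, 1) — the answer is frame-independent, so this choice is without loss of generality.
1. X lies on line VZ with VX:XZ = 4:5 ⇒ X = (4/9, 0)
2. M is the midpoint of VZ ⇒ M = (1/2, 0)
3. U is the centroid of triangle MLV ⇒ U = (1/6, 1/3)
4. J lies on line VX with VJ:JX = 5:4 ⇒ J = (20/81, 0)
2·[UVX] = 4/27, 2·[JUX] = -16/243
[UVX]:[JUX] = 4/27:-16/243 = -9/4

[UVX]:[JUX] = -9/4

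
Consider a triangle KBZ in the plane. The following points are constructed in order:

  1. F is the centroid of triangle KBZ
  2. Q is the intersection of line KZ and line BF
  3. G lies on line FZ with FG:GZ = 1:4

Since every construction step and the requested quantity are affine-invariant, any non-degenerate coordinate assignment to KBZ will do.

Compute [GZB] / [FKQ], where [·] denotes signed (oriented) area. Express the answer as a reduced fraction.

[GZB]:[FKQ] = 8/5

Set K = (0, 0), B = (1, 0), Z = (0, 1); any affine frame gives the same invariant.
1. F is the centroid of triangle KBZ ⇒ F = (1/3, 1/3)
2. Q is the intersection of line KZ and line BF ⇒ Q = (0, 1/2)
3. G lies on line FZ with FG:GZ = 1:4 ⇒ G = (4/15, 7/15)
2·[GZB] = -4/15, 2·[FKQ] = -1/6
[GZB]:[FKQ] = -4/15:-1/6 = 8/5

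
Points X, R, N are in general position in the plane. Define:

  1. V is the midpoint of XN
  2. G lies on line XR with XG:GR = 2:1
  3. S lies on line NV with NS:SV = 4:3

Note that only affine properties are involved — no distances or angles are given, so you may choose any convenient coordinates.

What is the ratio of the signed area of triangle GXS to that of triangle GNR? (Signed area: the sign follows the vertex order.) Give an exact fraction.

Choose coordinates X = (0, 0), R = (1, 0), N = (0, 1).
1. V is the midpoint of XN ⇒ V = (0, 1/2)
2. G lies on line XR with XG:GR = 2:1 ⇒ G = (2/3, 0)
3. S lies on line NV with NS:SV = 4:3 ⇒ S = (0, 5/7)
2·[GXS] = -10/21, 2·[GNR] = -1/3
[GXS]:[GNR] = -10/21:-1/3 = 10/7

[GXS]:[GNR] = 10/7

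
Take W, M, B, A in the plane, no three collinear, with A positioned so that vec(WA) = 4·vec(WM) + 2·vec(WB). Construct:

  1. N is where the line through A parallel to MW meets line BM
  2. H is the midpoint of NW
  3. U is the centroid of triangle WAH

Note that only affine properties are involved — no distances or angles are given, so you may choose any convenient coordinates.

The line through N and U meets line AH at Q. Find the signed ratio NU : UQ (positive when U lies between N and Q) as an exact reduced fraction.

Assign W = (0, 0), M = (1, 0), B = (0, 1), A = (4, 2) — the answer is frame-independent, so this choice is without loss of generality.
1. N is where the line through A parallel to MW meets line BM ⇒ N = (-1, 2)
2. H is the midpoint of NW ⇒ H = (-1/2, 1)
3. U is the centroid of triangle WAH ⇒ U = (7/6, 1)
line NU meets AH at Q = (5/8, 5/4)
U = N + t·(Q−N) with t = 4/3, so NU:UQ = 4/3:-1/3

NU:UQ = -4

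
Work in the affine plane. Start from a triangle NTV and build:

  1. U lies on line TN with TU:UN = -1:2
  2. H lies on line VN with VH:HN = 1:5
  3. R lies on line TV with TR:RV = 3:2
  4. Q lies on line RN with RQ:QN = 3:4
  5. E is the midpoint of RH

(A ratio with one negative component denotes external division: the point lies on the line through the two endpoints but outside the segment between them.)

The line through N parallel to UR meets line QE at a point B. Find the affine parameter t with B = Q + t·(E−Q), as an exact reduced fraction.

Work in coordinates with N = (0, 0), T = (1, 0), V = (0, 1).
1. U lies on line TN with TU:UN = -1:2 ⇒ U = (2, 0)
2. H lies on line VN with VH:HN = 1:5 ⇒ H = (0, 5/6)
3. R lies on line TV with TR:RV = 3:2 ⇒ R = (2/5, 3/5)
4. Q lies on line RN with RQ:QN = 3:4 ⇒ Q = (8/35, 12/35)
5. E is the midpoint of RH ⇒ E = (1/5, 43/60)
through N parallel to UR: direction (-8/5, 3/5); meets QE at B = (16/61, -6/61)
B = Q + t·(E−Q) with t = -72/61

t = -72/61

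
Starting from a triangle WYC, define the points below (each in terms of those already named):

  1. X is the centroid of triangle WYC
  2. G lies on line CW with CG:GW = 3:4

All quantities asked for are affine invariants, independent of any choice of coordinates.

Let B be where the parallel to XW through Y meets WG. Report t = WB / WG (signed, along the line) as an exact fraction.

Assign W = (0, 0), Y = (1, 0), C = (0, 1) — the answer is frame-independent, so this choice is without loss of generality.
1. X is the centroid of triangle WYC ⇒ X = (1/3, 1/3)
2. G lies on line CW with CG:GW = 3:4 ⇒ G = (0, 4/7)
through Y parallel to XW: direction (-1/3, -1/3); meets WG at B = (0, -1)
B = W + t·(G−W) with t = -7/4

t = -7/4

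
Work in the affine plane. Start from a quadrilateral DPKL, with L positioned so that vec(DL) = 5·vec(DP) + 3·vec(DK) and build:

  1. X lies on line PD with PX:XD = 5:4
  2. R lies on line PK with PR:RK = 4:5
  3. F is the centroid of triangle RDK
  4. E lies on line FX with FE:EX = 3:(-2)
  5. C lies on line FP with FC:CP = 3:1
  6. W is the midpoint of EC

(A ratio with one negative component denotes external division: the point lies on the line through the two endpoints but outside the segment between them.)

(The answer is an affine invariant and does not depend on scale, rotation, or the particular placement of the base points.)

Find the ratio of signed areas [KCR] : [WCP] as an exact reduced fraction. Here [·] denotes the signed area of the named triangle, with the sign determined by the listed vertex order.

[KCR]:[WCP] = -6/13

Work in coordinates with D = (0, 0), P = (1, 0), K = (0, 1), L = (5, 3).
1. X lies on line PD with PX:XD = 5:4 ⇒ X = (4/9, 0)
2. R lies on line PK with PR:RK = 4:5 ⇒ R = (5/9, 4/9)
3. F is the centroid of triangle RDK ⇒ F = (5/27, 13/27)
4. E lies on line FX with FE:EX = 3:(-2) ⇒ E = (26/27, -26/27)
5. C lies on line FP with FC:CP = 3:1 ⇒ C = (43/54, 13/108)
6. W is the midpoint of EC ⇒ W = (95/108, -91/216)
2·[KCR] = 5/108, 2·[WCP] = -65/648
[KCR]:[WCP] = 5/108:-65/648 = -6/13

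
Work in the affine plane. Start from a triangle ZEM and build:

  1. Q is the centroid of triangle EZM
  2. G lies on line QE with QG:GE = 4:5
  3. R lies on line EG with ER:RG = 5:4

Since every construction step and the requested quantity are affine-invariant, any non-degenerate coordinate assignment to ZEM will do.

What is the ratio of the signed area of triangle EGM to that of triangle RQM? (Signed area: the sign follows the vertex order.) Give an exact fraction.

[EGM]:[RQM] = 45/56

Choose coordinates Z = (0, 0), E = (1, 0), M = (0, 1).
1. Q is the centroid of triangle EZM ⇒ Q = (1/3, 1/3)
2. G lies on line QE with QG:GE = 4:5 ⇒ G = (17/27, 5/27)
3. R lies on line EG with ER:RG = 5:4 ⇒ R = (193/243, 25/243)
2·[EGM] = -5/27, 2·[RQM] = -56/243
[EGM]:[RQM] = -5/27:-56/243 = 45/56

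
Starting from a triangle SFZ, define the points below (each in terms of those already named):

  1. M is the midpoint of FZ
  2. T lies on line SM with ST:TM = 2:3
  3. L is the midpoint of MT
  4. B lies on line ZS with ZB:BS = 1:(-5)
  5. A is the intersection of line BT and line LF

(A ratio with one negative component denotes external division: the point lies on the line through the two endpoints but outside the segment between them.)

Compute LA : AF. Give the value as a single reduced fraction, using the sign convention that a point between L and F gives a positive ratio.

LA:AF = -15/64

Choose coordinates S = (0, 0), F = (1, 0), Z = (0, 1).
1. M is the midpoint of FZ ⇒ M = (1/2, 1/2)
2. T lies on line SM with ST:TM = 2:3 ⇒ T = (1/5, 1/5)
3. L is the midpoint of MT ⇒ L = (7/20, 7/20)
4. B lies on line ZS with ZB:BS = 1:(-5) ⇒ B = (0, 5/4)
5. A is the intersection of line BT and line LF ⇒ A = (37/245, 16/35)
A = L + t·(F−L) with t = -15/49, so LA:AF = t:(1−t) = -15/49:64/49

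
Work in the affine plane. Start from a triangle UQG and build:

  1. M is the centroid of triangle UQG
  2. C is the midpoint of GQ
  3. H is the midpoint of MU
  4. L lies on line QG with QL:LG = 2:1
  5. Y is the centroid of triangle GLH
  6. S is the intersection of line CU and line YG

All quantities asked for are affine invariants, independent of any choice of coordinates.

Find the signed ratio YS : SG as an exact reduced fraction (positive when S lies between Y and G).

Work in coordinates with U = (0, 0), Q = (1, 0), G = (0, 1).
1. M is the centroid of triangle UQG ⇒ M = (1/3, 1/3)
2. C is the midpoint of GQ ⇒ C = (1/2, 1/2)
3. H is the midpoint of MU ⇒ H = (1/6, 1/6)
4. L lies on line QG with QL:LG = 2:1 ⇒ L = (1/3, 2/3)
5. Y is the centroid of triangle GLH ⇒ Y = (1/6, 11/18)
6. S is the intersection of line CU and line YG ⇒ S = (3/10, 3/10)
S = Y + t·(G−Y) with t = -4/5, so YS:SG = t:(1−t) = -4/5:9/5

YS:SG = -4/9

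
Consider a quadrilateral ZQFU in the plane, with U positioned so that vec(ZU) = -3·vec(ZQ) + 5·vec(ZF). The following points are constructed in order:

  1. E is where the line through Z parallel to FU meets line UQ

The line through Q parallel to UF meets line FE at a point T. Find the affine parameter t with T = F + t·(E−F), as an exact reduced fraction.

t = -1/3

Set Z = (0, 0), Q = (1, 0), F = (0, 1), U = (-3, 5); any affine frame gives the same invariant.
1. E is where the line through Z parallel to FU meets line UQ ⇒ E = (-15, 20)
through Q parallel to UF: direction (3, -4); meets FE at T = (5, -16/3)
T = F + t·(E−F) with t = -1/3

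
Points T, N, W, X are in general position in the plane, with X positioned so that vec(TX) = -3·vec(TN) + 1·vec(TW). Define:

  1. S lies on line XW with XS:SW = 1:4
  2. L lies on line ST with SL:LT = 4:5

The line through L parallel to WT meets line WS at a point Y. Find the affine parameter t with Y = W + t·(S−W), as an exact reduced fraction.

Assign T = (0, 0), N = (1, 0), W = (0, 1), X = (-3, 1) — the answer is frame-independent, so this choice is without loss of generality.
1. S lies on line XW with XS:SW = 1:4 ⇒ S = (-12/5, 1)
2. L lies on line ST with SL:LT = 4:5 ⇒ L = (-4/3, 5/9)
through L parallel to WT: direction (0, -1); meets WS at Y = (-4/3, 1)
Y = W + t·(S−W) with t = 5/9

t = 5/9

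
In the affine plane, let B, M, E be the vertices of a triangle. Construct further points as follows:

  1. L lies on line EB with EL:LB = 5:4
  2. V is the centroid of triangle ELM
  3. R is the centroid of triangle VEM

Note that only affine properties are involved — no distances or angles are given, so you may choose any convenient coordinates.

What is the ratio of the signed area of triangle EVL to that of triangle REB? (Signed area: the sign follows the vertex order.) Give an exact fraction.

Assign B = (0, 0), M = (1, 0), E = (0, 1) — the answer is frame-independent, so this choice is without loss of generality.
1. L lies on line EB with EL:LB = 5:4 ⇒ L = (0, 4/9)
2. V is the centroid of triangle ELM ⇒ V = (1/3, 13/27)
3. R is the centroid of triangle VEM ⇒ R = (4/9, 40/81)
2·[EVL] = -5/27, 2·[REB] = 4/9
[EVL]:[REB] = -5/27:4/9 = -5/12

[EVL]:[REB] = -5/12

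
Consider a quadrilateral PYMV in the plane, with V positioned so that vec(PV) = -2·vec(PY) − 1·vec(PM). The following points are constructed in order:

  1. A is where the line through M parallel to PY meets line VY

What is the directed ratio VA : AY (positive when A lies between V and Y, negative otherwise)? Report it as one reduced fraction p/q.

VA:AY = -2

Work in coordinates with P = (0, 0), Y = (1, 0), M = (0, 1), V = (-2, -1).
1. A is where the line through M parallel to PY meets line VY ⇒ A = (4, 1)
A = V + t·(Y−V) with t = 2, so VA:AY = t:(1−t) = 2:-1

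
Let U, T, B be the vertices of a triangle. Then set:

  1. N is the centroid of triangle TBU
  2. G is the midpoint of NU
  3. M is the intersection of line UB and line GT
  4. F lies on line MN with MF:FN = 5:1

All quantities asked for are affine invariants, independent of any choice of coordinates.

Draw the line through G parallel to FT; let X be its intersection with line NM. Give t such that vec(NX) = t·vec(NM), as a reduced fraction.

Assign U = (0, 0), T = (1, 0), B = (0, 1) — the answer is frame-independent, so this choice is without loss of generality.
1. N is the centroid of triangle TBU ⇒ N = (1/3, 1/3)
2. G is the midpoint of NU ⇒ G = (1/6, 1/6)
3. M is the intersection of line UB and line GT ⇒ M = (0, 1/5)
4. F lies on line MN with MF:FN = 5:1 ⇒ F = (5/18, 14/45)
through G parallel to FT: direction (13/18, -14/45); meets NM at X = (5/108, 59/270)
X = N + t·(M−N) with t = 31/36

t = 31/36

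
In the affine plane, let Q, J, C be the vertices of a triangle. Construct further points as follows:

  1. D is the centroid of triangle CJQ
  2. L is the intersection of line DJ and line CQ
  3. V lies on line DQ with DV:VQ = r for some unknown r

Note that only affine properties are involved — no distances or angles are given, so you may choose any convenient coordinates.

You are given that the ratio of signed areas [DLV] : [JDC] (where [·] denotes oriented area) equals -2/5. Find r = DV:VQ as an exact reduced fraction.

r = 4

Set Q = (0, 0), J = (1, 0), C = (0, 1); any affine frame gives the same invariant.
1. D is the centroid of triangle CJQ ⇒ D = (1/3, 1/3)
2. L is the intersection of line DJ and line CQ ⇒ L = (0, 1/2)
3. With DV:VQ = r, write λ = r/(r+1) so V = D + λ·(Q−D); V is affine-linear in λ
Every point depending on V is an affine combination of V and λ-independent points, so each such coordinate is linear in λ; the λ² term in each signed area is a multiple of (Q−D)×(Q−D) = 0, so 2·[DLV] and 2·[JDC] are each linear in λ. Evaluating at λ=0 and λ=1:
  2·[DLV] = 1/6·λ,   2·[JDC] = -1/3
So [DLV]:[JDC] = (1/6·λ) / (-1/3). Setting this equal to -2/5:
  1/6·λ = -2/5·(-1/3)  ⇒  λ = 4/5
Then r = λ/(1−λ) = (4/5)/(1/5) = 4. Check: with r = 4, V = (1/15, 1/15) and [DLV]:[JDC] = -2/5 as required.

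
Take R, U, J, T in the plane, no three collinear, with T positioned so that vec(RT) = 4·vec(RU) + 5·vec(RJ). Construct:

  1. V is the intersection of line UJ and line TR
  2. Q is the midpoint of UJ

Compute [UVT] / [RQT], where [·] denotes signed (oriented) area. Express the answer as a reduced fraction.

[UVT]:[RQT] = -80/9

Choose coordinates R = (0, 0), U = (1, 0), J = (0, 1), T = (4, 5).
1. V is the intersection of line UJ and line TR ⇒ V = (4/9, 5/9)
2. Q is the midpoint of UJ ⇒ Q = (1/2, 1/2)
2·[UVT] = -40/9, 2·[RQT] = 1/2
[UVT]:[RQT] = -40/9:1/2 = -80/9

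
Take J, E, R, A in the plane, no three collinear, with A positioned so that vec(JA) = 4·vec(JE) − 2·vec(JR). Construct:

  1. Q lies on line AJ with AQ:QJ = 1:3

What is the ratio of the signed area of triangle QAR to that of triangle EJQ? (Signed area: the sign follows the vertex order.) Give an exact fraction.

Assign J = (0, 0), E = (1, 0), R = (0, 1), A = (4, -2) — the answer is frame-independent, so this choice is without loss of generality.
1. Q lies on line AJ with AQ:QJ = 1:3 ⇒ Q = (3, -3/2)
2·[QAR] = 1, 2·[EJQ] = 3/2
[QAR]:[EJQ] = 1:3/2 = 2/3

[QAR]:[EJQ] = 2/3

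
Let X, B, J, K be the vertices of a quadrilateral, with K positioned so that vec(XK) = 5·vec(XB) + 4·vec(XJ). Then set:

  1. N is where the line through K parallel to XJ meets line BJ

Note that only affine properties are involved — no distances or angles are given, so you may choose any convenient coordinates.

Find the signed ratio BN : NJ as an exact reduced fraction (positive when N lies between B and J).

Choose coordinates X = (0, 0), B = (1, 0), J = (0, 1), K = (5, 4).
1. N is where the line through K parallel to XJ meets line BJ ⇒ N = (5, -4)
N = B + t·(J−B) with t = -4, so BN:NJ = t:(1−t) = -4:5

BN:NJ = -4/5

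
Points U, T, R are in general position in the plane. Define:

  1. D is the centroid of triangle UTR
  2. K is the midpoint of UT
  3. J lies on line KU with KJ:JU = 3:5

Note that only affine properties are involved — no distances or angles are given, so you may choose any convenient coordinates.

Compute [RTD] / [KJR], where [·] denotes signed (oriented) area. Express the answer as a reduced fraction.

[RTD]:[KJR] = 16/9

Choose coordinates U = (0, 0), T = (1, 0), R = (0, 1).
1. D is the centroid of triangle UTR ⇒ D = (1/3, 1/3)
2. K is the midpoint of UT ⇒ K = (1/2, 0)
3. J lies on line KU with KJ:JU = 3:5 ⇒ J = (5/16, 0)
2·[RTD] = -1/3, 2·[KJR] = -3/16
[RTD]:[KJR] = -1/3:-3/16 = 16/9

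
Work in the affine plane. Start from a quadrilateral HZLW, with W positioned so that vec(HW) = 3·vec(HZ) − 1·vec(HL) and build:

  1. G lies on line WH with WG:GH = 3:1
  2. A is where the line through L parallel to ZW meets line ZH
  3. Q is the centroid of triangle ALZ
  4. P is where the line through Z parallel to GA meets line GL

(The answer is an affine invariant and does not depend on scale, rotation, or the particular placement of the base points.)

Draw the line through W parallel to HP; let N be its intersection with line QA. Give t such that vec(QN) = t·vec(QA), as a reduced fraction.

t = 5

Assign H = (0, 0), Z = (1, 0), L = (0, 1), W = (3, -1) — the answer is frame-independent, so this choice is without loss of generality.
1. G lies on line WH with WG:GH = 3:1 ⇒ G = (3/4, -1/4)
2. A is where the line through L parallel to ZW meets line ZH ⇒ A = (2, 0)
3. Q is the centroid of triangle ALZ ⇒ Q = (1, 1/3)
4. P is where the line through Z parallel to GA meets line GL ⇒ P = (9/14, -1/14)
through W parallel to HP: direction (9/14, -1/14); meets QA at N = (6, -4/3)
N = Q + t·(A−Q) with t = 5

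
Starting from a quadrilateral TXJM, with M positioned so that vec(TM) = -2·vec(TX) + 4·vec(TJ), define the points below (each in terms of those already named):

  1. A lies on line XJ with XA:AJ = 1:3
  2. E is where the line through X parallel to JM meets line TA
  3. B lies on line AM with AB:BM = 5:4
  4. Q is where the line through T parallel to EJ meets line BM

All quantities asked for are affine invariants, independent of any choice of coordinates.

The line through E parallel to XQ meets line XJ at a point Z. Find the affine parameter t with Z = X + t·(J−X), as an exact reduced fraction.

Assign T = (0, 0), X = (1, 0), J = (0, 1), M = (-2, 4) — the answer is frame-independent, so this choice is without loss of generality.
1. A lies on line XJ with XA:AJ = 1:3 ⇒ A = (3/4, 1/4)
2. E is where the line through X parallel to JM meets line TA ⇒ E = (9/11, 3/11)
3. B lies on line AM with AB:BM = 5:4 ⇒ B = (-7/9, 7/3)
4. Q is where the line through T parallel to EJ meets line BM ⇒ Q = (126/47, -112/47)
through E parallel to XQ: direction (79/47, -112/47); meets XJ at Z = (376/363, -13/363)
Z = X + t·(J−X) with t = -13/363

t = -13/363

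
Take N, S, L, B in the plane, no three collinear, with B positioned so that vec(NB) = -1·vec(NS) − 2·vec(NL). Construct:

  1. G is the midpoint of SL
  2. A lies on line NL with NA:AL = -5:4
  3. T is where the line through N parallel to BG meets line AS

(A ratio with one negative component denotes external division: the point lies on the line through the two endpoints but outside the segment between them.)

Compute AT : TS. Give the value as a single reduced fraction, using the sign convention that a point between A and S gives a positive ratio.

Set N = (0, 0), S = (1, 0), L = (0, 1), B = (-1, -2); any affine frame gives the same invariant.
1. G is the midpoint of SL ⇒ G = (1/2, 1/2)
2. A lies on line NL with NA:AL = -5:4 ⇒ A = (0, 5)
3. T is where the line through N parallel to BG meets line AS ⇒ T = (3/4, 5/4)
T = A + t·(S−A) with t = 3/4, so AT:TS = t:(1−t) = 3/4:1/4

AT:TS = 3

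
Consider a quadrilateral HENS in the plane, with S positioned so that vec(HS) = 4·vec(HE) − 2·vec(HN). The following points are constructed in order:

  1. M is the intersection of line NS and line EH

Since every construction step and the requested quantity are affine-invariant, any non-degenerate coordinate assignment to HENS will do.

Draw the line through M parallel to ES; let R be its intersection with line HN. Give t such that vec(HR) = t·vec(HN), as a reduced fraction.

t = 8/9

Assign H = (0, 0), E = (1, 0), N = (0, 1), S = (4, -2) — the answer is frame-independent, so this choice is without loss of generality.
1. M is the intersection of line NS and line EH ⇒ M = (4/3, 0)
through M parallel to ES: direction (3, -2); meets HN at R = (0, 8/9)
R = H + t·(N−H) with t = 8/9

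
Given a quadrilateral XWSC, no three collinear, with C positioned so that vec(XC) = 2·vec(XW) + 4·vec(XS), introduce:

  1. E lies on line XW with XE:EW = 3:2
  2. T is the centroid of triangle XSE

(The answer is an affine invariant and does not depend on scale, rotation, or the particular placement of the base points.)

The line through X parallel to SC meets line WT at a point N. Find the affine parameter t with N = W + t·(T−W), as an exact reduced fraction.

Choose coordinates X = (0, 0), W = (1, 0), S = (0, 1), C = (2, 4).
1. E lies on line XW with XE:EW = 3:2 ⇒ E = (3/5, 0)
2. T is the centroid of triangle XSE ⇒ T = (1/5, 1/3)
through X parallel to SC: direction (2, 3); meets WT at N = (5/23, 15/46)
N = W + t·(T−W) with t = 45/46

t = 45/46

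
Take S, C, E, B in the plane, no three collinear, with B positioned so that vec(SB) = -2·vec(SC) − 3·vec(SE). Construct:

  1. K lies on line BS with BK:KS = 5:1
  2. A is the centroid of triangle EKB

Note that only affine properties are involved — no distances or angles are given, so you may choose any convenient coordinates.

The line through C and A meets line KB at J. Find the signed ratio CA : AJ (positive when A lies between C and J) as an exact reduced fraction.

CA:AJ = -11/2

Set S = (0, 0), C = (1, 0), E = (0, 1), B = (-2, -3); any affine frame gives the same invariant.
1. K lies on line BS with BK:KS = 5:1 ⇒ K = (-1/3, -1/2)
2. A is the centroid of triangle EKB ⇒ A = (-7/9, -5/6)
line CA meets KB at J = (-5/11, -15/22)
A = C + t·(J−C) with t = 11/9, so CA:AJ = 11/9:-2/9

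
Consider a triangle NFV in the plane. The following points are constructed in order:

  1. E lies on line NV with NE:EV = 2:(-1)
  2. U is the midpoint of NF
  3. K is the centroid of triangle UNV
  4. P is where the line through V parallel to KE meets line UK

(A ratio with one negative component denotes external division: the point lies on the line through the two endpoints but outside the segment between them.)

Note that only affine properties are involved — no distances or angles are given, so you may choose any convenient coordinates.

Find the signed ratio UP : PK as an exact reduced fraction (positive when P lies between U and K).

UP:PK = -4

Choose coordinates N = (0, 0), F = (1, 0), V = (0, 1).
1. E lies on line NV with NE:EV = 2:(-1) ⇒ E = (0, 2)
2. U is the midpoint of NF ⇒ U = (1/2, 0)
3. K is the centroid of triangle UNV ⇒ K = (1/6, 1/3)
4. P is where the line through V parallel to KE meets line UK ⇒ P = (1/18, 4/9)
P = U + t·(K−U) with t = 4/3, so UP:PK = t:(1−t) = 4/3:-1/3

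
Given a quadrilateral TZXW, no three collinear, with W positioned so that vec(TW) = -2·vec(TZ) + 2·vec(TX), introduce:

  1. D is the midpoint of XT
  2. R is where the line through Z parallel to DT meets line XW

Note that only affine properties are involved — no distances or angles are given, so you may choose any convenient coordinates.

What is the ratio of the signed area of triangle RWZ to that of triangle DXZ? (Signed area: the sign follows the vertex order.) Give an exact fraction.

[RWZ]:[DXZ] = -3

Assign T = (0, 0), Z = (1, 0), X = (0, 1), W = (-2, 2) — the answer is frame-independent, so this choice is without loss of generality.
1. D is the midpoint of XT ⇒ D = (0, 1/2)
2. R is where the line through Z parallel to DT meets line XW ⇒ R = (1, 1/2)
2·[RWZ] = 3/2, 2·[DXZ] = -1/2
[RWZ]:[DXZ] = 3/2:-1/2 = -3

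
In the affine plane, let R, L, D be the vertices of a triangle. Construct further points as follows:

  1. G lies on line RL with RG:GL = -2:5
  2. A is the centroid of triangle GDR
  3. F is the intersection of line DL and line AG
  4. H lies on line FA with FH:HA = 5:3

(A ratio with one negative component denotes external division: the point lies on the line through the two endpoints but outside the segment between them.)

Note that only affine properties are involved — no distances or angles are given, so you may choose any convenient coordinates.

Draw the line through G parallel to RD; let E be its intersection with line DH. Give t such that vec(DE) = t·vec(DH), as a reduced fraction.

t = 21

Set R = (0, 0), L = (1, 0), D = (0, 1); any affine frame gives the same invariant.
1. G lies on line RL with RG:GL = -2:5 ⇒ G = (-2/3, 0)
2. A is the centroid of triangle GDR ⇒ A = (-2/9, 1/3)
3. F is the intersection of line DL and line AG ⇒ F = (2/7, 5/7)
4. H lies on line FA with FH:HA = 5:3 ⇒ H = (-2/63, 10/21)
through G parallel to RD: direction (0, 1); meets DH at E = (-2/3, -10)
E = D + t·(H−D) with t = 21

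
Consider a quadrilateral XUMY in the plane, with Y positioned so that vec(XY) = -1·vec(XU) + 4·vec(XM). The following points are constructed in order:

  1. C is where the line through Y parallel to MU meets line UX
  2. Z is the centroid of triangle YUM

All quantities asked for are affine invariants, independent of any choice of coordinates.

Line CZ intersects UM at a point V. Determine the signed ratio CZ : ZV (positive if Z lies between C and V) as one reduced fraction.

Assign X = (0, 0), U = (1, 0), M = (0, 1), Y = (-1, 4) — the answer is frame-independent, so this choice is without loss of generality.
1. C is where the line through Y parallel to MU meets line UX ⇒ C = (3, 0)
2. Z is the centroid of triangle YUM ⇒ Z = (0, 5/3)
line CZ meets UM at V = (-3/2, 5/2)
Z = C + t·(V−C) with t = 2/3, so CZ:ZV = 2/3:1/3

CZ:ZV = 2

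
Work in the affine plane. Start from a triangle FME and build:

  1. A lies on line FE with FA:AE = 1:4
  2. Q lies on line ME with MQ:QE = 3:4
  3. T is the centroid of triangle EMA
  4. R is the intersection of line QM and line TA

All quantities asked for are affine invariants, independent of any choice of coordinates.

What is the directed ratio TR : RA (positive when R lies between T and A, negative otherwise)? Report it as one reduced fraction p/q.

TR:RA = -1/3

Choose coordinates F = (0, 0), M = (1, 0), E = (0, 1).
1. A lies on line FE with FA:AE = 1:4 ⇒ A = (0, 1/5)
2. Q lies on line ME with MQ:QE = 3:4 ⇒ Q = (4/7, 3/7)
3. T is the centroid of triangle EMA ⇒ T = (1/3, 2/5)
4. R is the intersection of line QM and line TA ⇒ R = (1/2, 1/2)
R = T + t·(A−T) with t = -1/2, so TR:RA = t:(1−t) = -1/2:3/2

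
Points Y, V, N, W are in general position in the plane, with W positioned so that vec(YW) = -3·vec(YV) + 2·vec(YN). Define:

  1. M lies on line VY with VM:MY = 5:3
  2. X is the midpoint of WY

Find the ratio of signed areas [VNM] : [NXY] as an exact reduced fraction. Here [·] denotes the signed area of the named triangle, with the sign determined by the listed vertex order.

[VNM]:[NXY] = 5/12

Set Y = (0, 0), V = (1, 0), N = (0, 1), W = (-3, 2); any affine frame gives the same invariant.
1. M lies on line VY with VM:MY = 5:3 ⇒ M = (3/8, 0)
2. X is the midpoint of WY ⇒ X = (-3/2, 1)
2·[VNM] = 5/8, 2·[NXY] = 3/2
[VNM]:[NXY] = 5/8:3/2 = 5/12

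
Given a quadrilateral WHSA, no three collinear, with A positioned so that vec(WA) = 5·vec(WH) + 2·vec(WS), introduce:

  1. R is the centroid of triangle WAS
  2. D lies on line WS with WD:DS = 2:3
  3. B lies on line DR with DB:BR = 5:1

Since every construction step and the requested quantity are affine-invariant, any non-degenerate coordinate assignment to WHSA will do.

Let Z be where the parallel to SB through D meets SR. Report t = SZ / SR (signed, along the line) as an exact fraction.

t = -5

Assign W = (0, 0), H = (1, 0), S = (0, 1), A = (5, 2) — the answer is frame-independent, so this choice is without loss of generality.
1. R is the centroid of triangle WAS ⇒ R = (5/3, 1)
2. D lies on line WS with WD:DS = 2:3 ⇒ D = (0, 2/5)
3. B lies on line DR with DB:BR = 5:1 ⇒ B = (25/18, 9/10)
through D parallel to SB: direction (25/18, -1/10); meets SR at Z = (-25/3, 1)
Z = S + t·(R−S) with t = -5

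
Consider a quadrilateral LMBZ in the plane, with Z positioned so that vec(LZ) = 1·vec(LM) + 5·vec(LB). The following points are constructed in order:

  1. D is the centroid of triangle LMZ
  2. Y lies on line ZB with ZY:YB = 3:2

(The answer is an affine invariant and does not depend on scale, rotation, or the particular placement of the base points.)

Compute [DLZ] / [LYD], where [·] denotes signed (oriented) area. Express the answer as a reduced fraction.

Choose coordinates L = (0, 0), M = (1, 0), B = (0, 1), Z = (1, 5).
1. D is the centroid of triangle LMZ ⇒ D = (2/3, 5/3)
2. Y lies on line ZB with ZY:YB = 3:2 ⇒ Y = (2/5, 13/5)
2·[DLZ] = -5/3, 2·[LYD] = -16/15
[DLZ]:[LYD] = -5/3:-16/15 = 25/16

[DLZ]:[LYD] = 25/16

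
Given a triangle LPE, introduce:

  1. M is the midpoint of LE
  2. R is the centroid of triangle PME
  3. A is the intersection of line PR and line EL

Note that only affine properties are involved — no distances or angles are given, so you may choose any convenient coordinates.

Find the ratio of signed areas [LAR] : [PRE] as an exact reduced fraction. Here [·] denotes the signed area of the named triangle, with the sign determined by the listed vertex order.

Work in coordinates with L = (0, 0), P = (1, 0), E = (0, 1).
1. M is the midpoint of LE ⇒ M = (0, 1/2)
2. R is the centroid of triangle PME ⇒ R = (1/3, 1/2)
3. A is the intersection of line PR and line EL ⇒ A = (0, 3/4)
2·[LAR] = -1/4, 2·[PRE] = -1/6
[LAR]:[PRE] = -1/4:-1/6 = 3/2

[LAR]:[PRE] = 3/2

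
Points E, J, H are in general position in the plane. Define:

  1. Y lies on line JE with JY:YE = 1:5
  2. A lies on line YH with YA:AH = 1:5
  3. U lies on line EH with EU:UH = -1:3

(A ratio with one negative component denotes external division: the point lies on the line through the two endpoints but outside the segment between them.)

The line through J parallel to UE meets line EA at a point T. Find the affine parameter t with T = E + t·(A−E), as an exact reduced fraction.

t = 36/25

Assign E = (0, 0), J = (1, 0), H = (0, 1) — the answer is frame-independent, so this choice is without loss of generality.
1. Y lies on line JE with JY:YE = 1:5 ⇒ Y = (5/6, 0)
2. A lies on line YH with YA:AH = 1:5 ⇒ A = (25/36, 1/6)
3. U lies on line EH with EU:UH = -1:3 ⇒ U = (0, -1/2)
through J parallel to UE: direction (0, 1/2); meets EA at T = (1, 6/25)
T = E + t·(A−E) with t = 36/25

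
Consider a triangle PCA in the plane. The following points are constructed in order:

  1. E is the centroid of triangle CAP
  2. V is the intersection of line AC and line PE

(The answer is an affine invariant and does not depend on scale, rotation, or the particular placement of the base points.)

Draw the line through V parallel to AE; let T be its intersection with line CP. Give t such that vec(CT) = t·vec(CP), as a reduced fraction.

t = 1/4

Choose coordinates P = (0, 0), C = (1, 0), A = (0, 1).
1. E is the centroid of triangle CAP ⇒ E = (1/3, 1/3)
2. V is the intersection of line AC and line PE ⇒ V = (1/2, 1/2)
through V parallel to AE: direction (1/3, -2/3); meets CP at T = (3/4, 0)
T = C + t·(P−C) with t = 1/4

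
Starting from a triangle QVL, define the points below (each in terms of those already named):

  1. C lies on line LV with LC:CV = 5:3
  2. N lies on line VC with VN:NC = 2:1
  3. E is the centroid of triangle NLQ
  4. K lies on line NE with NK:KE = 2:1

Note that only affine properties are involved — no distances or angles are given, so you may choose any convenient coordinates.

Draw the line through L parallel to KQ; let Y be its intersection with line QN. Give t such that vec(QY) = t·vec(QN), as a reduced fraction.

t = -5/2

Assign Q = (0, 0), V = (1, 0), L = (0, 1) — the answer is frame-independent, so this choice is without loss of generality.
1. C lies on line LV with LC:CV = 5:3 ⇒ C = (5/8, 3/8)
2. N lies on line VC with VN:NC = 2:1 ⇒ N = (3/4, 1/4)
3. E is the centroid of triangle NLQ ⇒ E = (1/4, 5/12)
4. K lies on line NE with NK:KE = 2:1 ⇒ K = (5/12, 13/36)
through L parallel to KQ: direction (-5/12, -13/36); meets QN at Y = (-15/8, -5/8)
Y = Q + t·(N−Q) with t = -5/2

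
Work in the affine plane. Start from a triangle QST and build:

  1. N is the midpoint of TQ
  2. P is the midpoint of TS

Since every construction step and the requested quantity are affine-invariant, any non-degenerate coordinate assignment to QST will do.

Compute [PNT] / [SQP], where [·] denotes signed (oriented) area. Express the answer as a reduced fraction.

[PNT]:[SQP] = 1/2

Assign Q = (0, 0), S = (1, 0), T = (0, 1) — the answer is frame-independent, so this choice is without loss of generality.
1. N is the midpoint of TQ ⇒ N = (0, 1/2)
2. P is the midpoint of TS ⇒ P = (1/2, 1/2)
2·[PNT] = -1/4, 2·[SQP] = -1/2
[PNT]:[SQP] = -1/4:-1/2 = 1/2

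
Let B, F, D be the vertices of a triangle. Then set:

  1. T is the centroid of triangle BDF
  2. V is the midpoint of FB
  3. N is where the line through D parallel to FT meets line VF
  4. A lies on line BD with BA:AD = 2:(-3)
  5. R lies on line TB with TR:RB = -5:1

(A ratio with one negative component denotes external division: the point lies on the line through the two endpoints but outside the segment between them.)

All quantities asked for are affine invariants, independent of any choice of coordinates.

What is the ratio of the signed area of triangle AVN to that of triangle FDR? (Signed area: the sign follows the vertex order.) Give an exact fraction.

Choose coordinates B = (0, 0), F = (1, 0), D = (0, 1).
1. T is the centroid of triangle BDF ⇒ T = (1/3, 1/3)
2. V is the midpoint of FB ⇒ V = (1/2, 0)
3. N is where the line through D parallel to FT meets line VF ⇒ N = (2, 0)
4. A lies on line BD with BA:AD = 2:(-3) ⇒ A = (0, -2)
5. R lies on line TB with TR:RB = -5:1 ⇒ R = (-1/12, -1/12)
2·[AVN] = -3, 2·[FDR] = 7/6
[AVN]:[FDR] = -3:7/6 = -18/7

[AVN]:[FDR] = -18/7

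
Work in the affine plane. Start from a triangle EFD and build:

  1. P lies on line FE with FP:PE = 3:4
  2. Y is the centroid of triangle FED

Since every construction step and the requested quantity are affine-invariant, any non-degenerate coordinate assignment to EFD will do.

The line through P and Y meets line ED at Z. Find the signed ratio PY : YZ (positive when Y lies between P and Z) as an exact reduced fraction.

PY:YZ = 5/7

Set E = (0, 0), F = (1, 0), D = (0, 1); any affine frame gives the same invariant.
1. P lies on line FE with FP:PE = 3:4 ⇒ P = (4/7, 0)
2. Y is the centroid of triangle FED ⇒ Y = (1/3, 1/3)
line PY meets ED at Z = (0, 4/5)
Y = P + t·(Z−P) with t = 5/12, so PY:YZ = 5/12:7/12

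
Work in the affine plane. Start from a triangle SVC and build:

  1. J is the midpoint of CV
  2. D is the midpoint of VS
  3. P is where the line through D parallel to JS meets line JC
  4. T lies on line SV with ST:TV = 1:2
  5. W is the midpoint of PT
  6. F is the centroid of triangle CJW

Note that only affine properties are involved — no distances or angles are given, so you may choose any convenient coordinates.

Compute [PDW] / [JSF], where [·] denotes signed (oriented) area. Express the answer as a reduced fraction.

Assign S = (0, 0), V = (1, 0), C = (0, 1) — the answer is frame-independent, so this choice is without loss of generality.
1. J is the midpoint of CV ⇒ J = (1/2, 1/2)
2. D is the midpoint of VS ⇒ D = (1/2, 0)
3. P is where the line through D parallel to JS meets line JC ⇒ P = (3/4, 1/4)
4. T lies on line SV with ST:TV = 1:2 ⇒ T = (1/3, 0)
5. W is the midpoint of PT ⇒ W = (13/24, 1/8)
6. F is the centroid of triangle CJW ⇒ F = (25/72, 13/24)
2·[PDW] = -1/48, 2·[JSF] = -7/72
[PDW]:[JSF] = -1/48:-7/72 = 3/14

[PDW]:[JSF] = 3/14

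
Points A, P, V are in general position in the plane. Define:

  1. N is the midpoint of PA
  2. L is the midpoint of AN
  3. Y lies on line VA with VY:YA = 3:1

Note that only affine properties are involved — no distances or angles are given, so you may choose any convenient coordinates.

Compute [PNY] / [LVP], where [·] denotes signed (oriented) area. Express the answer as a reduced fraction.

Choose coordinates A = (0, 0), P = (1, 0), V = (0, 1).
1. N is the midpoint of PA ⇒ N = (1/2, 0)
2. L is the midpoint of AN ⇒ L = (1/4, 0)
3. Y lies on line VA with VY:YA = 3:1 ⇒ Y = (0, 1/4)
2·[PNY] = -1/8, 2·[LVP] = -3/4
[PNY]:[LVP] = -1/8:-3/4 = 1/6

[PNY]:[LVP] = 1/6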